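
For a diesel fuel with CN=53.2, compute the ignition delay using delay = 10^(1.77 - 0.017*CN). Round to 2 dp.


delay = 10^(1.77 - 0.017*CN)
Exponent = 1.77 - 0.017*53.2 = 0.8656
delay = 10^0.8656 = 7.34 ms


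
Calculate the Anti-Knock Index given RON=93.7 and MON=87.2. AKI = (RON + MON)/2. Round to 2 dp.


AKI = (RON + MON) / 2
AKI = (93.7 + 87.2) / 2
AKI = 180.9 / 2 = 90.45


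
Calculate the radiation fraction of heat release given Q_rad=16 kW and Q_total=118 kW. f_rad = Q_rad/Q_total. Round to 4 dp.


f_rad = Q_rad / Q_total
f_rad = 16 / 118 = 0.1356


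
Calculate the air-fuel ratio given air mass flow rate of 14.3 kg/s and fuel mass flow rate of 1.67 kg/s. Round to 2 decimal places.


AFR = m_air / m_fuel
AFR = 14.3 / 1.67 = 8.56


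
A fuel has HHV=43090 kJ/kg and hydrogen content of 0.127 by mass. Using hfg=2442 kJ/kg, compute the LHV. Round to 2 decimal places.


LHV = HHV - hfg * 9 * H
Water correction = 2442 * 9 * 0.127 = 2791.206 kJ/kg
LHV = 43090 - 2791.206 = 40298.79 kJ/kg


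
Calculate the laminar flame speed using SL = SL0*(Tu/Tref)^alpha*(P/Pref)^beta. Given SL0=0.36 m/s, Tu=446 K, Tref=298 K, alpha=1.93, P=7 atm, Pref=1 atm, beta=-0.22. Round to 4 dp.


SL = SL0 * (Tu/Tref)^alpha * (P/Pref)^beta
T ratio = 446/298 = 1.49664430
(T ratio)^alpha = 1.49664430^1.93 = 2.177604
(P/Pref)^beta = 7^(-0.22) = 0.651746
SL = 0.36 * 2.177604 * 0.651746 = 0.5109 m/s


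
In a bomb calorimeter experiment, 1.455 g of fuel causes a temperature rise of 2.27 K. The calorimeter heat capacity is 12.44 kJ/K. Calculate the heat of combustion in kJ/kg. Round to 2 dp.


Hc = C_cal * delta_T / m_fuel
Q_released = 12.44 * 2.27 = 28.2388 kJ
m_fuel = 1.455 g = 1.455/1000 kg = 0.001455 kg
Hc = 28.2388 / 0.001455 = 19408.11 kJ/kg


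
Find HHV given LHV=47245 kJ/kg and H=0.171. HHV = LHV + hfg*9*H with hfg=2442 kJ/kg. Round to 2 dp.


HHV = LHV + hfg * 9 * H
Water addition = 2442 * 9 * 0.171 = 3758.238 kJ/kg
HHV = 47245 + 3758.238 = 51003.24 kJ/kg


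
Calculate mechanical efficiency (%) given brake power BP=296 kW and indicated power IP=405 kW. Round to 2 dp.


eta_mech = (BP / IP) * 100
Ratio = 296 / 405 = 0.7309
eta_mech = 0.7309 * 100 = 73.09%


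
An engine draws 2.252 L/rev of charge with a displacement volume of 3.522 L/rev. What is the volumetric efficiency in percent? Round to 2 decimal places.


eta_v = (V_actual / V_disp) * 100
Ratio = 2.252 / 3.522 = 0.6394
eta_v = 0.6394 * 100 = 63.94%


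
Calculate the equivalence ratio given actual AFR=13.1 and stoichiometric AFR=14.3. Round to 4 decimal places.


phi = AFR_stoich / AFR_actual
phi = 14.3 / 13.1 = 1.0916


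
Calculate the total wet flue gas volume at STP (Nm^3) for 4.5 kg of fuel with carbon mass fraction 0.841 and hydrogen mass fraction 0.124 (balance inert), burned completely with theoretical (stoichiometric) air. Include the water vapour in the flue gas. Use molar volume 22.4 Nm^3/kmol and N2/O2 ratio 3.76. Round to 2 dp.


Per kg fuel: CO2 = (C/12 kmol)*22.4 = (0.841/12)*22.4 = 1.56987 Nm^3
Per kg fuel: H2O = (H/2 kmol)*22.4 = (0.124/2)*22.4 = 1.38880 Nm^3
O2 needed per kg fuel = C/12 + H/4 = 0.841/12 + 0.124/4 = 0.10108333 kmol
Per kg fuel: N2 = O2*3.76*22.4 = 0.10108333*3.76*22.4 = 8.51364 Nm^3
Total per kg = 1.56987 + 1.38880 + 8.51364 = 11.47231 Nm^3
Total = 11.47231 * 4.5 = 51.63 Nm^3


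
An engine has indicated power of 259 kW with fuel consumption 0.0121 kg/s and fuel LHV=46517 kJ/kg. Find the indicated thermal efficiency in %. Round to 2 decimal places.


eta_ith = (IP / (mf * LHV)) * 100
Denominator = 0.0121 * 46517 = 562.8557 kW
eta_ith = (259 / 562.8557) * 100 = 46.02%


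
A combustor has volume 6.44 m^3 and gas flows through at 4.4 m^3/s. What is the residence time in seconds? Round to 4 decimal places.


tau = V / Q_flow
tau = 6.44 / 4.4 = 1.4636 s


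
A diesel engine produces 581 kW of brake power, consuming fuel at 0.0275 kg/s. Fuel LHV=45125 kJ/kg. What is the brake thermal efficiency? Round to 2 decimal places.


eta_BTE = (BP / (mf * LHV)) * 100
Denominator = 0.0275 * 45125 = 1240.9375 kW
eta_BTE = (581 / 1240.9375) * 100 = 46.82%


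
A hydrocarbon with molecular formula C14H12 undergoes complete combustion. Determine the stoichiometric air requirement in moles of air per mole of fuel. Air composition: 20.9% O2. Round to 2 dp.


Balanced combustion: C14H12 + 17 O2 -> 14 CO2 + 6 H2O
O2 needed = C + H/4 = 14 + 12/4 = 17.00 moles
Air moles = O2 / 0.209 = 17.00 / 0.209 = 81.34 moles air


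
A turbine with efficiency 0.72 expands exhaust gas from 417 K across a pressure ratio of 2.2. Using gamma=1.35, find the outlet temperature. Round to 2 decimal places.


T_out = T_in * (1 - eta * (1 - PR^(-(gamma-1)/gamma)))
Exponent = -(1.35-1)/1.35 = -0.25925926
PR^exp = 2.2^(-0.25925926) = 0.81512413
Factor = 1 - 0.72*(1 - 0.81512413) = 0.86688937
T_out = 417 * 0.86688937 = 361.49 K


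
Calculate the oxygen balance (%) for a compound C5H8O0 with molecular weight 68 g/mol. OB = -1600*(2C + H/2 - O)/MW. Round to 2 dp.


OB = -1600 * (2C + H/2 - O) / MW
Inner = 2*5 + 8/2 - 0 = 14.00
OB = -1600 * 14.00 / 68 = -329.41%


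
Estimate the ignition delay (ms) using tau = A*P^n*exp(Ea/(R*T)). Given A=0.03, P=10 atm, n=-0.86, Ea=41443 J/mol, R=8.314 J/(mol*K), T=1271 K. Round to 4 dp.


tau = A * P^n * exp(Ea/(R*T))
P^n = 10^(-0.86) = 0.13803843
Ea/(R*T) = 41443/(8.314*1271) = 3.921892
exp(Ea/(R*T)) = 50.495886
tau = 0.03 * 0.13803843 * 50.495886 = 0.2091 ms


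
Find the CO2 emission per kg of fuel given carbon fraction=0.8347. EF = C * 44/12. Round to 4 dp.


EF = C_frac * (M_CO2 / M_C)
EF = 0.8347 * (44/12)
EF = 0.8347 * 3.666667 = 3.0606 kg_CO2/kg_fuel


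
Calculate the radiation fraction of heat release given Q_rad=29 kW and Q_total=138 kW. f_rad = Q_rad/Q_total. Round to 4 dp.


f_rad = Q_rad / Q_total
f_rad = 29 / 138 = 0.2101


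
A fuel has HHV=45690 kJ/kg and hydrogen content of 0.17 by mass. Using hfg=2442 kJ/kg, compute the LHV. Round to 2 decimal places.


LHV = HHV - hfg * 9 * H
Water correction = 2442 * 9 * 0.17 = 3736.260 kJ/kg
LHV = 45690 - 3736.260 = 41953.74 kJ/kg


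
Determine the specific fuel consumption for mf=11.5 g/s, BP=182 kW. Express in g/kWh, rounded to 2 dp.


SFC = (mf / BP) * 3600
Rate = 11.5 / 182 = 0.063187 g/(s*kW)
SFC = 0.063187 * 3600 = 227.47 g/kWh


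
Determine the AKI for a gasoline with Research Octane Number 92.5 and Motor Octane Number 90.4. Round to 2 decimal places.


AKI = (RON + MON) / 2
AKI = (92.5 + 90.4) / 2
AKI = 182.9 / 2 = 91.45


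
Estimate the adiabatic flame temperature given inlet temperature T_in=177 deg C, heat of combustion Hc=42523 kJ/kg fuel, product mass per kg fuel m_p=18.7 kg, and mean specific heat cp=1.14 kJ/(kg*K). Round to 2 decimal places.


T_ad = T_in + Hc / (m_p * cp)
Denominator = 18.7 * 1.14 = 21.3180
Temperature rise = 42523 / 21.3180 = 1994.70 K
T_ad = 177 + 1994.70 = 2171.70 deg C


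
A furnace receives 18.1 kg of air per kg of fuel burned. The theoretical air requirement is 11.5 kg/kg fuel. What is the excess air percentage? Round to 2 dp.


Excess air = actual - stoichiometric = 18.1 - 11.5 = 6.60 kg/kg fuel
Excess air % = (excess / stoich) * 100 = (6.60 / 11.5) * 100 = 57.39%


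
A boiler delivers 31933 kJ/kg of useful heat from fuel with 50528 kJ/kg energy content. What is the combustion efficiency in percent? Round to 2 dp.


Efficiency = (Q_useful / Q_fuel) * 100
Efficiency = (31933 / 50528) * 100
Efficiency = 0.6320 * 100 = 63.20%


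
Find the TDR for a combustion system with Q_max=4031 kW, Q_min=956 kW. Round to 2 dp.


TDR = Q_max / Q_min
TDR = 4031 / 956 = 4.22


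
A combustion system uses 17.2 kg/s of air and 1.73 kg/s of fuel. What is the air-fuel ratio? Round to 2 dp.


AFR = m_air / m_fuel
AFR = 17.2 / 1.73 = 9.94


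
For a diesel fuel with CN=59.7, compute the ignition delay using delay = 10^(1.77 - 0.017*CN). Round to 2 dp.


delay = 10^(1.77 - 0.017*CN)
Exponent = 1.77 - 0.017*59.7 = 0.7551
delay = 10^0.7551 = 5.69 ms


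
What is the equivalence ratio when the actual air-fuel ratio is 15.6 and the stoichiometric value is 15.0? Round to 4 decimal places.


phi = AFR_stoich / AFR_actual
phi = 15.0 / 15.6 = 0.9615


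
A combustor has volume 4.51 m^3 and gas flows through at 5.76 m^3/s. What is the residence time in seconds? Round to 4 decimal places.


tau = V / Q_flow
tau = 4.51 / 5.76 = 0.7830 s


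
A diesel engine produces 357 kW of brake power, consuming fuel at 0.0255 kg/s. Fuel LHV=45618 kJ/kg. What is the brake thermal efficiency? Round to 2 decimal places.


eta_BTE = (BP / (mf * LHV)) * 100
Denominator = 0.0255 * 45618 = 1163.2590 kW
eta_BTE = (357 / 1163.2590) * 100 = 30.69%


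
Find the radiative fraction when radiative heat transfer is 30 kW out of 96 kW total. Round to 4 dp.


f_rad = Q_rad / Q_total
f_rad = 30 / 96 = 0.3125


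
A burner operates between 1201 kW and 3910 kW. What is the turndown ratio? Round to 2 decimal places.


TDR = Q_max / Q_min
TDR = 3910 / 1201 = 3.26


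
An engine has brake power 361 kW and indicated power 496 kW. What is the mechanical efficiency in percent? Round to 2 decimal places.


eta_mech = (BP / IP) * 100
Ratio = 361 / 496 = 0.7278
eta_mech = 0.7278 * 100 = 72.78%


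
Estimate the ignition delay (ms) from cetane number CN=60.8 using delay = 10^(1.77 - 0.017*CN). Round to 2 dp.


delay = 10^(1.77 - 0.017*CN)
Exponent = 1.77 - 0.017*60.8 = 0.7364
delay = 10^0.7364 = 5.45 ms


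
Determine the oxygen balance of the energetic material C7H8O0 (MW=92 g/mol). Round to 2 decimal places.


OB = -1600 * (2C + H/2 - O) / MW
Inner = 2*7 + 8/2 - 0 = 18.00
OB = -1600 * 18.00 / 92 = -313.04%


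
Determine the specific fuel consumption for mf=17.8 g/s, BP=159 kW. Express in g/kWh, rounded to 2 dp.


SFC = (mf / BP) * 3600
Rate = 17.8 / 159 = 0.111950 g/(s*kW)
SFC = 0.111950 * 3600 = 403.02 g/kWh


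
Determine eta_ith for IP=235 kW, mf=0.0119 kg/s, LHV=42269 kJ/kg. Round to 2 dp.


eta_ith = (IP / (mf * LHV)) * 100
Denominator = 0.0119 * 42269 = 503.0011 kW
eta_ith = (235 / 503.0011) * 100 = 46.72%


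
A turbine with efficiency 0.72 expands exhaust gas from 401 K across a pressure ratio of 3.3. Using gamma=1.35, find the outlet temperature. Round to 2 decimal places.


T_out = T_in * (1 - eta * (1 - PR^(-(gamma-1)/gamma)))
Exponent = -(1.35-1)/1.35 = -0.25925926
PR^exp = 3.3^(-0.25925926) = 0.73378775
Factor = 1 - 0.72*(1 - 0.73378775) = 0.80832718
T_out = 401 * 0.80832718 = 324.14 K


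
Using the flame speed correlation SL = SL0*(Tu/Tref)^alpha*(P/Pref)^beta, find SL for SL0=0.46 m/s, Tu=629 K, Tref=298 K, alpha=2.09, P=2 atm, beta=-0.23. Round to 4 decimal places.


SL = SL0 * (Tu/Tref)^alpha * (P/Pref)^beta
T ratio = 629/298 = 2.11073826
(T ratio)^alpha = 2.11073826^2.09 = 4.765054
(P/Pref)^beta = 2^(-0.23) = 0.852635
SL = 0.46 * 4.765054 * 0.852635 = 1.8689 m/s


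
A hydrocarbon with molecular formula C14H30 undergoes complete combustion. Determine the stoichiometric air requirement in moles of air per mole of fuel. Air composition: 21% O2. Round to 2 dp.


Balanced combustion: C14H30 + 21.5 O2 -> 14 CO2 + 15 H2O
O2 needed = C + H/4 = 14 + 30/4 = 21.50 moles
Air moles = O2 / 0.21 = 21.50 / 0.21 = 102.38 moles air


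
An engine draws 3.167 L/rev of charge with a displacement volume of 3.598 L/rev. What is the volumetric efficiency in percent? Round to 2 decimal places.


eta_v = (V_actual / V_disp) * 100
Ratio = 3.167 / 3.598 = 0.8802
eta_v = 0.8802 * 100 = 88.02%


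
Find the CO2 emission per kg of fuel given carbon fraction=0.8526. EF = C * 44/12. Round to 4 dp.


EF = C_frac * (M_CO2 / M_C)
EF = 0.8526 * (44/12)
EF = 0.8526 * 3.666667 = 3.1262 kg_CO2/kg_fuel


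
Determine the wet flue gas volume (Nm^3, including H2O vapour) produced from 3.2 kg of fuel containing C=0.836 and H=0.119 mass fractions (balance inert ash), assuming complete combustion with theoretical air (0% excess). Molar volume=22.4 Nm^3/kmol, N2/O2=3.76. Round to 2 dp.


Per kg fuel: CO2 = (C/12 kmol)*22.4 = (0.836/12)*22.4 = 1.56053 Nm^3
Per kg fuel: H2O = (H/2 kmol)*22.4 = (0.119/2)*22.4 = 1.33280 Nm^3
O2 needed per kg fuel = C/12 + H/4 = 0.836/12 + 0.119/4 = 0.09941667 kmol
Per kg fuel: N2 = O2*3.76*22.4 = 0.09941667*3.76*22.4 = 8.37327 Nm^3
Total per kg = 1.56053 + 1.33280 + 8.37327 = 11.26660 Nm^3
Total = 11.26660 * 3.2 = 36.05 Nm^3


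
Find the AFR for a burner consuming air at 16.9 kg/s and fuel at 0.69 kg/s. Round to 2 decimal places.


AFR = m_air / m_fuel
AFR = 16.9 / 0.69 = 24.49


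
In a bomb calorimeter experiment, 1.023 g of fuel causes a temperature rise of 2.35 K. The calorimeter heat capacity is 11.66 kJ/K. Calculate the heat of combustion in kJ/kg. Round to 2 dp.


Hc = C_cal * delta_T / m_fuel
Q_released = 11.66 * 2.35 = 27.4010 kJ
m_fuel = 1.023 g = 1.023/1000 kg = 0.001023 kg
Hc = 27.4010 / 0.001023 = 26784.95 kJ/kg


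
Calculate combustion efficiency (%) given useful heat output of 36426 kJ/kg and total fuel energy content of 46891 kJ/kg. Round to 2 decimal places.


Efficiency = (Q_useful / Q_fuel) * 100
Efficiency = (36426 / 46891) * 100
Efficiency = 0.7768 * 100 = 77.68%


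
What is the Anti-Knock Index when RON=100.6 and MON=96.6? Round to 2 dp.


AKI = (RON + MON) / 2
AKI = (100.6 + 96.6) / 2
AKI = 197.2 / 2 = 98.60


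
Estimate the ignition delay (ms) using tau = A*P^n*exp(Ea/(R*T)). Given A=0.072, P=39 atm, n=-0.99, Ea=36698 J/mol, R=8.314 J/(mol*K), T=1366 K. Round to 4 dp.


tau = A * P^n * exp(Ea/(R*T))
P^n = 39^(-0.99) = 0.02659782
Ea/(R*T) = 36698/(8.314*1366) = 3.231333
exp(Ea/(R*T)) = 25.313370
tau = 0.072 * 0.02659782 * 25.313370 = 0.0485 ms


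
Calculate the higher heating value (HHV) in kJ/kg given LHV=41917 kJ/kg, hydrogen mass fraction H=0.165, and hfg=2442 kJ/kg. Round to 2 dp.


HHV = LHV + hfg * 9 * H
Water addition = 2442 * 9 * 0.165 = 3626.370 kJ/kg
HHV = 41917 + 3626.370 = 45543.37 kJ/kg


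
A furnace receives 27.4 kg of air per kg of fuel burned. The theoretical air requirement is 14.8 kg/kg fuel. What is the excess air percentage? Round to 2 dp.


Excess air = actual - stoichiometric = 27.4 - 14.8 = 12.60 kg/kg fuel
Excess air % = (excess / stoich) * 100 = (12.60 / 14.8) * 100 = 85.14%


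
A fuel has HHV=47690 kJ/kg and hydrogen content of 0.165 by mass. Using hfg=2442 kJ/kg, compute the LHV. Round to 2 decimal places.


LHV = HHV - hfg * 9 * H
Water correction = 2442 * 9 * 0.165 = 3626.370 kJ/kg
LHV = 47690 - 3626.370 = 44063.63 kJ/kg


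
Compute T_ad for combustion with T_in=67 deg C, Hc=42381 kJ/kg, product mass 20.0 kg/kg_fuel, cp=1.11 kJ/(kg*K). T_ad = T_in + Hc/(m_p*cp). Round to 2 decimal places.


T_ad = T_in + Hc / (m_p * cp)
Denominator = 20.0 * 1.11 = 22.2000
Temperature rise = 42381 / 22.2000 = 1909.05 K
T_ad = 67 + 1909.05 = 1976.05 deg C


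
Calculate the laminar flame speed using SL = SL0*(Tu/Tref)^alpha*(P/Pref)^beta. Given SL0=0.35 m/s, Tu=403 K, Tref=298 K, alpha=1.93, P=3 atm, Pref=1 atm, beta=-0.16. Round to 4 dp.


SL = SL0 * (Tu/Tref)^alpha * (P/Pref)^beta
T ratio = 403/298 = 1.35234899
(T ratio)^alpha = 1.35234899^1.93 = 1.790611
(P/Pref)^beta = 3^(-0.16) = 0.838804
SL = 0.35 * 1.790611 * 0.838804 = 0.5257 m/s


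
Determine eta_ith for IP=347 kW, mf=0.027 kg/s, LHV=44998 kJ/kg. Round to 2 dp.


eta_ith = (IP / (mf * LHV)) * 100
Denominator = 0.027 * 44998 = 1214.9460 kW
eta_ith = (347 / 1214.9460) * 100 = 28.56%


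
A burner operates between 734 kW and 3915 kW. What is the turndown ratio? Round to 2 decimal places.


TDR = Q_max / Q_min
TDR = 3915 / 734 = 5.33


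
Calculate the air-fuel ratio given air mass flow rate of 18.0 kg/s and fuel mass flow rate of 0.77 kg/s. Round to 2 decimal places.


AFR = m_air / m_fuel
AFR = 18.0 / 0.77 = 23.38


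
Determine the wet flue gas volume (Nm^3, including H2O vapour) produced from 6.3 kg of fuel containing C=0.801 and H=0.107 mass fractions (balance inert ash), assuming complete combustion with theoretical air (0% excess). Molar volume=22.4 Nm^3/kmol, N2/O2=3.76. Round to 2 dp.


Per kg fuel: CO2 = (C/12 kmol)*22.4 = (0.801/12)*22.4 = 1.49520 Nm^3
Per kg fuel: H2O = (H/2 kmol)*22.4 = (0.107/2)*22.4 = 1.19840 Nm^3
O2 needed per kg fuel = C/12 + H/4 = 0.801/12 + 0.107/4 = 0.09350000 kmol
Per kg fuel: N2 = O2*3.76*22.4 = 0.09350000*3.76*22.4 = 7.87494 Nm^3
Total per kg = 1.49520 + 1.19840 + 7.87494 = 10.56854 Nm^3
Total = 10.56854 * 6.3 = 66.58 Nm^3


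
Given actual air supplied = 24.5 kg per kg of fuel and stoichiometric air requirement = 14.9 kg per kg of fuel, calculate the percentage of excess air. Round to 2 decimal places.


Excess air = actual - stoichiometric = 24.5 - 14.9 = 9.60 kg/kg fuel
Excess air % = (excess / stoich) * 100 = (9.60 / 14.9) * 100 = 64.43%


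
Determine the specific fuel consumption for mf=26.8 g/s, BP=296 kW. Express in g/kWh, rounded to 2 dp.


SFC = (mf / BP) * 3600
Rate = 26.8 / 296 = 0.090541 g/(s*kW)
SFC = 0.090541 * 3600 = 325.95 g/kWh


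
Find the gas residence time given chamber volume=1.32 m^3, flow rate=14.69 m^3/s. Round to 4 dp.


tau = V / Q_flow
tau = 1.32 / 14.69 = 0.0899 s


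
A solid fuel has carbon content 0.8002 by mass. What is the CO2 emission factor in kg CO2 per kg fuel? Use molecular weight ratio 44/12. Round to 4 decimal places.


EF = C_frac * (M_CO2 / M_C)
EF = 0.8002 * (44/12)
EF = 0.8002 * 3.666667 = 2.9341 kg_CO2/kg_fuel


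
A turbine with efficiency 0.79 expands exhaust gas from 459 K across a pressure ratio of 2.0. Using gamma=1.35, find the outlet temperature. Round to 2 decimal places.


T_out = T_in * (1 - eta * (1 - PR^(-(gamma-1)/gamma)))
Exponent = -(1.35-1)/1.35 = -0.25925926
PR^exp = 2.0^(-0.25925926) = 0.83551680
Factor = 1 - 0.79*(1 - 0.83551680) = 0.87005827
T_out = 459 * 0.87005827 = 399.36 K


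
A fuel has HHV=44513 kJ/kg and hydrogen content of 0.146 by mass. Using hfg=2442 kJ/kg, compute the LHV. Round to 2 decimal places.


LHV = HHV - hfg * 9 * H
Water correction = 2442 * 9 * 0.146 = 3208.788 kJ/kg
LHV = 44513 - 3208.788 = 41304.21 kJ/kg


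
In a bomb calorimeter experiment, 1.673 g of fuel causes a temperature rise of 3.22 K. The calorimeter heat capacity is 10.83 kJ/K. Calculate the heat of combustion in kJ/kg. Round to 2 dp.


Hc = C_cal * delta_T / m_fuel
Q_released = 10.83 * 3.22 = 34.8726 kJ
m_fuel = 1.673 g = 1.673/1000 kg = 0.001673 kg
Hc = 34.8726 / 0.001673 = 20844.35 kJ/kg


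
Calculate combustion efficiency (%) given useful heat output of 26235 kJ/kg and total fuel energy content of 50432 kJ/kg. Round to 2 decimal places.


Efficiency = (Q_useful / Q_fuel) * 100
Efficiency = (26235 / 50432) * 100
Efficiency = 0.5202 * 100 = 52.02%


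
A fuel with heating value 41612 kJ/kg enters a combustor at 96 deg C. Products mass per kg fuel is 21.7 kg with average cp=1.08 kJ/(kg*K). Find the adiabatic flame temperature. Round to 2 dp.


T_ad = T_in + Hc / (m_p * cp)
Denominator = 21.7 * 1.08 = 23.4360
Temperature rise = 41612 / 23.4360 = 1775.56 K
T_ad = 96 + 1775.56 = 1871.56 deg C


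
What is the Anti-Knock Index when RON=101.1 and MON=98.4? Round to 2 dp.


AKI = (RON + MON) / 2
AKI = (101.1 + 98.4) / 2
AKI = 199.5 / 2 = 99.75


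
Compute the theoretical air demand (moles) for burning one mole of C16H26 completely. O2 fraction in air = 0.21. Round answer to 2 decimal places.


Balanced combustion: C16H26 + 22.5 O2 -> 16 CO2 + 13 H2O
O2 needed = C + H/4 = 16 + 26/4 = 22.50 moles
Air moles = O2 / 0.21 = 22.50 / 0.21 = 107.14 moles air


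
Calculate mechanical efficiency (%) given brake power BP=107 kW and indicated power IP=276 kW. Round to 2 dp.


eta_mech = (BP / IP) * 100
Ratio = 107 / 276 = 0.3877
eta_mech = 0.3877 * 100 = 38.77%


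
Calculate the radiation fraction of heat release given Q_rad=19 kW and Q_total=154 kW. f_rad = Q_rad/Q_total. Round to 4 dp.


f_rad = Q_rad / Q_total
f_rad = 19 / 154 = 0.1234


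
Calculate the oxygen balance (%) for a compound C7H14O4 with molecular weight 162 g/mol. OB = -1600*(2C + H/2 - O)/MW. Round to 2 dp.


OB = -1600 * (2C + H/2 - O) / MW
Inner = 2*7 + 14/2 - 4 = 17.00
OB = -1600 * 17.00 / 162 = -167.90%


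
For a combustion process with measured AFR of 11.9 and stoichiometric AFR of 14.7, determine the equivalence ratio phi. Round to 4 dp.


phi = AFR_stoich / AFR_actual
phi = 14.7 / 11.9 = 1.2353


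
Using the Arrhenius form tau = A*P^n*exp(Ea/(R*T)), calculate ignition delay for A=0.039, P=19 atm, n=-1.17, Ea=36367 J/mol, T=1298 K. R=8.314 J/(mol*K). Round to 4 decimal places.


tau = A * P^n * exp(Ea/(R*T))
P^n = 19^(-1.17) = 0.03190497
Ea/(R*T) = 36367/(8.314*1298) = 3.369945
exp(Ea/(R*T)) = 29.076917
tau = 0.039 * 0.03190497 * 29.076917 = 0.0362 ms


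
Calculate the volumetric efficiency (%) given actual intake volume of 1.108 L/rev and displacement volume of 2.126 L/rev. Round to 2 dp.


eta_v = (V_actual / V_disp) * 100
Ratio = 1.108 / 2.126 = 0.5212
eta_v = 0.5212 * 100 = 52.12%


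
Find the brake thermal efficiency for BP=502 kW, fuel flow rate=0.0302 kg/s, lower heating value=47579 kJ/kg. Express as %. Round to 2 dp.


eta_BTE = (BP / (mf * LHV)) * 100
Denominator = 0.0302 * 47579 = 1436.8858 kW
eta_BTE = (502 / 1436.8858) * 100 = 34.94%


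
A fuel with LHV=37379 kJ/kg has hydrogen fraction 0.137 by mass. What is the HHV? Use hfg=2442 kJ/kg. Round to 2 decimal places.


HHV = LHV + hfg * 9 * H
Water addition = 2442 * 9 * 0.137 = 3010.986 kJ/kg
HHV = 37379 + 3010.986 = 40389.99 kJ/kg


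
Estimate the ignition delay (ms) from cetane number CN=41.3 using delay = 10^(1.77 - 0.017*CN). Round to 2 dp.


delay = 10^(1.77 - 0.017*CN)
Exponent = 1.77 - 0.017*41.3 = 1.0679
delay = 10^1.0679 = 11.69 ms


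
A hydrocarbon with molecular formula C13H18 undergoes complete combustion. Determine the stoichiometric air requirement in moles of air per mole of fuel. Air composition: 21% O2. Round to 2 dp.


Balanced combustion: C13H18 + 17.5 O2 -> 13 CO2 + 9 H2O
O2 needed = C + H/4 = 13 + 18/4 = 17.50 moles
Air moles = O2 / 0.21 = 17.50 / 0.21 = 83.33 moles air


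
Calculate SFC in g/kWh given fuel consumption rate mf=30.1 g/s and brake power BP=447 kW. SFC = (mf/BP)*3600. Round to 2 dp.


SFC = (mf / BP) * 3600
Rate = 30.1 / 447 = 0.067338 g/(s*kW)
SFC = 0.067338 * 3600 = 242.42 g/kWh


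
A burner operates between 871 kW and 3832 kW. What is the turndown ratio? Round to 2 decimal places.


TDR = Q_max / Q_min
TDR = 3832 / 871 = 4.40


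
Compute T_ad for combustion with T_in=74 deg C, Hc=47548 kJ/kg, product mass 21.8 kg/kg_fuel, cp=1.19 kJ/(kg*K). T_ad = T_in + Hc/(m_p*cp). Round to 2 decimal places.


T_ad = T_in + Hc / (m_p * cp)
Denominator = 21.8 * 1.19 = 25.9420
Temperature rise = 47548 / 25.9420 = 1832.86 K
T_ad = 74 + 1832.86 = 1906.86 deg C


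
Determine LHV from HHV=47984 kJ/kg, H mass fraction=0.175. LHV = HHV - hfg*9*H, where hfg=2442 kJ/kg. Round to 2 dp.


LHV = HHV - hfg * 9 * H
Water correction = 2442 * 9 * 0.175 = 3846.150 kJ/kg
LHV = 47984 - 3846.150 = 44137.85 kJ/kg


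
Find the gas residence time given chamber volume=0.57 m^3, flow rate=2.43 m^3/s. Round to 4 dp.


tau = V / Q_flow
tau = 0.57 / 2.43 = 0.2346 s


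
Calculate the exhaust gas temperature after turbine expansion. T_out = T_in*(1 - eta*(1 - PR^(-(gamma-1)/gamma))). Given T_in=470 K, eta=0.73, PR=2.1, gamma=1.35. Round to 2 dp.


T_out = T_in * (1 - eta * (1 - PR^(-(gamma-1)/gamma)))
Exponent = -(1.35-1)/1.35 = -0.25925926
PR^exp = 2.1^(-0.25925926) = 0.82501466
Factor = 1 - 0.73*(1 - 0.82501466) = 0.87226070
T_out = 470 * 0.87226070 = 409.96 K


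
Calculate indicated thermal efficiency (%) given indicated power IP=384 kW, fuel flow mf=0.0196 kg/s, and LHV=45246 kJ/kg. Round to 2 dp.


eta_ith = (IP / (mf * LHV)) * 100
Denominator = 0.0196 * 45246 = 886.8216 kW
eta_ith = (384 / 886.8216) * 100 = 43.30%


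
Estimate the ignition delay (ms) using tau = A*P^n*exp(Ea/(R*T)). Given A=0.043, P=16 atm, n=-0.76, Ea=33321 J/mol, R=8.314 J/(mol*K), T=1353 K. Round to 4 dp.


tau = A * P^n * exp(Ea/(R*T))
P^n = 16^(-0.76) = 0.12158187
Ea/(R*T) = 33321/(8.314*1353) = 2.962172
exp(Ea/(R*T)) = 19.339924
tau = 0.043 * 0.12158187 * 19.339924 = 0.1011 ms


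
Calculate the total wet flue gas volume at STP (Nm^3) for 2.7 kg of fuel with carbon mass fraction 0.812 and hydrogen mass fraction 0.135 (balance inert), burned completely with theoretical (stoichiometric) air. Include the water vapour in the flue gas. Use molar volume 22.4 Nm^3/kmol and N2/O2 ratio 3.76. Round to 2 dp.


Per kg fuel: CO2 = (C/12 kmol)*22.4 = (0.812/12)*22.4 = 1.51573 Nm^3
Per kg fuel: H2O = (H/2 kmol)*22.4 = (0.135/2)*22.4 = 1.51200 Nm^3
O2 needed per kg fuel = C/12 + H/4 = 0.812/12 + 0.135/4 = 0.10141667 kmol
Per kg fuel: N2 = O2*3.76*22.4 = 0.10141667*3.76*22.4 = 8.54172 Nm^3
Total per kg = 1.51573 + 1.51200 + 8.54172 = 11.56945 Nm^3
Total = 11.56945 * 2.7 = 31.24 Nm^3


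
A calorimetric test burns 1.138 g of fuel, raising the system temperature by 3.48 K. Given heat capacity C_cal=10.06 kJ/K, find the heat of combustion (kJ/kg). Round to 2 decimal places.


Hc = C_cal * delta_T / m_fuel
Q_released = 10.06 * 3.48 = 35.0088 kJ
m_fuel = 1.138 g = 1.138/1000 kg = 0.001138 kg
Hc = 35.0088 / 0.001138 = 30763.44 kJ/kg


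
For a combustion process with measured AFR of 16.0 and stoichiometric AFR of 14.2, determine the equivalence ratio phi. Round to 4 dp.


phi = AFR_stoich / AFR_actual
phi = 14.2 / 16.0 = 0.8875


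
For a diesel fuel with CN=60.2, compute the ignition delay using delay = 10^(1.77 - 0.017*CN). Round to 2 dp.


delay = 10^(1.77 - 0.017*CN)
Exponent = 1.77 - 0.017*60.2 = 0.7466
delay = 10^0.7466 = 5.58 ms


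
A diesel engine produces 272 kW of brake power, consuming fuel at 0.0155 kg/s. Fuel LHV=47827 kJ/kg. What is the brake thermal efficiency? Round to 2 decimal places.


eta_BTE = (BP / (mf * LHV)) * 100
Denominator = 0.0155 * 47827 = 741.3185 kW
eta_BTE = (272 / 741.3185) * 100 = 36.69%


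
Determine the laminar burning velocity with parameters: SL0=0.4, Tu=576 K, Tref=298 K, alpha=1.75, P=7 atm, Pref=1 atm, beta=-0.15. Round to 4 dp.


SL = SL0 * (Tu/Tref)^alpha * (P/Pref)^beta
T ratio = 576/298 = 1.93288591
(T ratio)^alpha = 1.93288591^1.75 = 3.168552
(P/Pref)^beta = 7^(-0.15) = 0.746853
SL = 0.4 * 3.168552 * 0.746853 = 0.9466 m/s


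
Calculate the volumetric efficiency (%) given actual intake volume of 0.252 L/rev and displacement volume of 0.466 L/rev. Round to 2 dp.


eta_v = (V_actual / V_disp) * 100
Ratio = 0.252 / 0.466 = 0.5408
eta_v = 0.5408 * 100 = 54.08%


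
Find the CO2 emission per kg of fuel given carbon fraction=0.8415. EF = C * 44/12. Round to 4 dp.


EF = C_frac * (M_CO2 / M_C)
EF = 0.8415 * (44/12)
EF = 0.8415 * 3.666667 = 3.0855 kg_CO2/kg_fuel


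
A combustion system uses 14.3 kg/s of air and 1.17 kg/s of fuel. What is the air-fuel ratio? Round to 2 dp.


AFR = m_air / m_fuel
AFR = 14.3 / 1.17 = 12.22


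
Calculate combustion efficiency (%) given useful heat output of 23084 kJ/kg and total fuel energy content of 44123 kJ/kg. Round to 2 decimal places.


Efficiency = (Q_useful / Q_fuel) * 100
Efficiency = (23084 / 44123) * 100
Efficiency = 0.5232 * 100 = 52.32%


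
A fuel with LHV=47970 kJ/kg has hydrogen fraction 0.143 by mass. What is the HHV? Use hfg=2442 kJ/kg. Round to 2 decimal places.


HHV = LHV + hfg * 9 * H
Water addition = 2442 * 9 * 0.143 = 3142.854 kJ/kg
HHV = 47970 + 3142.854 = 51112.85 kJ/kg


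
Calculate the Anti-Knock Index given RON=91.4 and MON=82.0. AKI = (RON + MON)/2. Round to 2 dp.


AKI = (RON + MON) / 2
AKI = (91.4 + 82.0) / 2
AKI = 173.4 / 2 = 86.70


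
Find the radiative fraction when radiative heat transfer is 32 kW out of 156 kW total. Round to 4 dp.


f_rad = Q_rad / Q_total
f_rad = 32 / 156 = 0.2051


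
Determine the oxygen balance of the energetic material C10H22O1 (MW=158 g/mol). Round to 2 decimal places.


OB = -1600 * (2C + H/2 - O) / MW
Inner = 2*10 + 22/2 - 1 = 30.00
OB = -1600 * 30.00 / 158 = -303.80%


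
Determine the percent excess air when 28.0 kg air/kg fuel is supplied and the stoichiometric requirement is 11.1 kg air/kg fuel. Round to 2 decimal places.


Excess air = actual - stoichiometric = 28.0 - 11.1 = 16.90 kg/kg fuel
Excess air % = (excess / stoich) * 100 = (16.90 / 11.1) * 100 = 152.25%


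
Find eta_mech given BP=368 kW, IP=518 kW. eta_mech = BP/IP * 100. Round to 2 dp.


eta_mech = (BP / IP) * 100
Ratio = 368 / 518 = 0.7104
eta_mech = 0.7104 * 100 = 71.04%


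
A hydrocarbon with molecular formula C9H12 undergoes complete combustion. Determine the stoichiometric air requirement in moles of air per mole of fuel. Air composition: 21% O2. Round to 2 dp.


Balanced combustion: C9H12 + 12 O2 -> 9 CO2 + 6 H2O
O2 needed = C + H/4 = 9 + 12/4 = 12.00 moles
Air moles = O2 / 0.21 = 12.00 / 0.21 = 57.14 moles air


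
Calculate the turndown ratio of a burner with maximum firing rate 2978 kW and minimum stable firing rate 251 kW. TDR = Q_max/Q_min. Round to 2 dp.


TDR = Q_max / Q_min
TDR = 2978 / 251 = 11.86


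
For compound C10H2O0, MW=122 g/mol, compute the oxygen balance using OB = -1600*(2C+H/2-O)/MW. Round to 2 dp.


OB = -1600 * (2C + H/2 - O) / MW
Inner = 2*10 + 2/2 - 0 = 21.00
OB = -1600 * 21.00 / 122 = -275.41%


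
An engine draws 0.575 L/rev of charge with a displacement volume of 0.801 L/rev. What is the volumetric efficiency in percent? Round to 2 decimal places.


eta_v = (V_actual / V_disp) * 100
Ratio = 0.575 / 0.801 = 0.7179
eta_v = 0.7179 * 100 = 71.79%


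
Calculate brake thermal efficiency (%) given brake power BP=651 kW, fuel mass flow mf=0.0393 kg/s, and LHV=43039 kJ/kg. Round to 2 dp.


eta_BTE = (BP / (mf * LHV)) * 100
Denominator = 0.0393 * 43039 = 1691.4327 kW
eta_BTE = (651 / 1691.4327) * 100 = 38.49%


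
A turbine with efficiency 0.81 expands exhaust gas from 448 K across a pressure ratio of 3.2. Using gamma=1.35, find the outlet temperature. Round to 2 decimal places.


T_out = T_in * (1 - eta * (1 - PR^(-(gamma-1)/gamma)))
Exponent = -(1.35-1)/1.35 = -0.25925926
PR^exp = 3.2^(-0.25925926) = 0.73966521
Factor = 1 - 0.81*(1 - 0.73966521) = 0.78912882
T_out = 448 * 0.78912882 = 353.53 K


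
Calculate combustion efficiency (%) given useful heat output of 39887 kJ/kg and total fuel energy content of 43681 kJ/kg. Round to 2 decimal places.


Efficiency = (Q_useful / Q_fuel) * 100
Efficiency = (39887 / 43681) * 100
Efficiency = 0.9131 * 100 = 91.31%


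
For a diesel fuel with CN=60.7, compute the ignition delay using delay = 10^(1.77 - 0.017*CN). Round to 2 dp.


delay = 10^(1.77 - 0.017*CN)
Exponent = 1.77 - 0.017*60.7 = 0.7381
delay = 10^0.7381 = 5.47 ms


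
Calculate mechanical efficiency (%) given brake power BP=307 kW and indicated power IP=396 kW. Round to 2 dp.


eta_mech = (BP / IP) * 100
Ratio = 307 / 396 = 0.7753
eta_mech = 0.7753 * 100 = 77.53%


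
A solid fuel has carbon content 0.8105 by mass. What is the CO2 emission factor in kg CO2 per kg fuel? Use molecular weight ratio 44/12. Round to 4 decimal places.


EF = C_frac * (M_CO2 / M_C)
EF = 0.8105 * (44/12)
EF = 0.8105 * 3.666667 = 2.9718 kg_CO2/kg_fuel


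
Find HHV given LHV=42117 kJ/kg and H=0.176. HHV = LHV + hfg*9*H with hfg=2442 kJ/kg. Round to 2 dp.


HHV = LHV + hfg * 9 * H
Water addition = 2442 * 9 * 0.176 = 3868.128 kJ/kg
HHV = 42117 + 3868.128 = 45985.13 kJ/kg


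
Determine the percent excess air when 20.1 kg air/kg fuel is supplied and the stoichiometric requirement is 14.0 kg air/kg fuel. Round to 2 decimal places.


Excess air = actual - stoichiometric = 20.1 - 14.0 = 6.10 kg/kg fuel
Excess air % = (excess / stoich) * 100 = (6.10 / 14.0) * 100 = 43.57%


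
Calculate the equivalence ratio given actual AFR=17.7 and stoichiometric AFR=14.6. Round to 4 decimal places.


phi = AFR_stoich / AFR_actual
phi = 14.6 / 17.7 = 0.8249


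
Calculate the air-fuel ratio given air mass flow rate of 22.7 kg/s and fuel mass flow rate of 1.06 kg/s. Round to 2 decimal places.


AFR = m_air / m_fuel
AFR = 22.7 / 1.06 = 21.42


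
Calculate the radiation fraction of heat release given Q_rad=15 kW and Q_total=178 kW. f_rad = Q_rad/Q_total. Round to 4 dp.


f_rad = Q_rad / Q_total
f_rad = 15 / 178 = 0.0843


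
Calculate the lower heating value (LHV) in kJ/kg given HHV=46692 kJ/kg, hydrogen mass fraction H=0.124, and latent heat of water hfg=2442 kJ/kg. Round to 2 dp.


LHV = HHV - hfg * 9 * H
Water correction = 2442 * 9 * 0.124 = 2725.272 kJ/kg
LHV = 46692 - 2725.272 = 43966.73 kJ/kg


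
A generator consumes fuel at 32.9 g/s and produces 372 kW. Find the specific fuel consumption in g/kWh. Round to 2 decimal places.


SFC = (mf / BP) * 3600
Rate = 32.9 / 372 = 0.088441 g/(s*kW)
SFC = 0.088441 * 3600 = 318.39 g/kWh


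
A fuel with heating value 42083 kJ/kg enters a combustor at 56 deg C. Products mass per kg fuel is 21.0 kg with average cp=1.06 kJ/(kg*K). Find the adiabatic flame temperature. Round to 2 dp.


T_ad = T_in + Hc / (m_p * cp)
Denominator = 21.0 * 1.06 = 22.2600
Temperature rise = 42083 / 22.2600 = 1890.52 K
T_ad = 56 + 1890.52 = 1946.52 deg C


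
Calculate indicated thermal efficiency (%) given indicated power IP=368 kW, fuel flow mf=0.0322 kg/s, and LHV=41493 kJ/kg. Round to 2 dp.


eta_ith = (IP / (mf * LHV)) * 100
Denominator = 0.0322 * 41493 = 1336.0746 kW
eta_ith = (368 / 1336.0746) * 100 = 27.54%


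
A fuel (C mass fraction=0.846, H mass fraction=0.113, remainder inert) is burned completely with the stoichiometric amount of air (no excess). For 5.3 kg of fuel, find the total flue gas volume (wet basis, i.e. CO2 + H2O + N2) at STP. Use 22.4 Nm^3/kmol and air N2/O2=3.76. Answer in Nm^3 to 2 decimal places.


Per kg fuel: CO2 = (C/12 kmol)*22.4 = (0.846/12)*22.4 = 1.57920 Nm^3
Per kg fuel: H2O = (H/2 kmol)*22.4 = (0.113/2)*22.4 = 1.26560 Nm^3
O2 needed per kg fuel = C/12 + H/4 = 0.846/12 + 0.113/4 = 0.09875000 kmol
Per kg fuel: N2 = O2*3.76*22.4 = 0.09875000*3.76*22.4 = 8.31712 Nm^3
Total per kg = 1.57920 + 1.26560 + 8.31712 = 11.16192 Nm^3
Total = 11.16192 * 5.3 = 59.16 Nm^3


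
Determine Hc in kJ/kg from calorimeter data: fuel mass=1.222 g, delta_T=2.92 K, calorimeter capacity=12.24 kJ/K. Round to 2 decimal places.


Hc = C_cal * delta_T / m_fuel
Q_released = 12.24 * 2.92 = 35.7408 kJ
m_fuel = 1.222 g = 1.222/1000 kg = 0.001222 kg
Hc = 35.7408 / 0.001222 = 29247.79 kJ/kg


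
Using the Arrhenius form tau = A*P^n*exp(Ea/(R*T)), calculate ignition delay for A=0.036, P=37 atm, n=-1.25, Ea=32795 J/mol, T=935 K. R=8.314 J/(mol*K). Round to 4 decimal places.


tau = A * P^n * exp(Ea/(R*T))
P^n = 37^(-1.25) = 0.01095842
Ea/(R*T) = 32795/(8.314*935) = 4.218772
exp(Ea/(R*T)) = 67.949957
tau = 0.036 * 0.01095842 * 67.949957 = 0.0268 ms


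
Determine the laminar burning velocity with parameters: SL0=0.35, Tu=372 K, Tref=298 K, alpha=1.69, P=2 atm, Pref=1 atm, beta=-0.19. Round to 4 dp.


SL = SL0 * (Tu/Tref)^alpha * (P/Pref)^beta
T ratio = 372/298 = 1.24832215
(T ratio)^alpha = 1.24832215^1.69 = 1.454762
(P/Pref)^beta = 2^(-0.19) = 0.876606
SL = 0.35 * 1.454762 * 0.876606 = 0.4463 m/s


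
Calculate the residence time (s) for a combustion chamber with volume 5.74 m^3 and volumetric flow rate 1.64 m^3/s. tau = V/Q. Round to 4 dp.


tau = V / Q_flow
tau = 5.74 / 1.64 = 3.5000 s


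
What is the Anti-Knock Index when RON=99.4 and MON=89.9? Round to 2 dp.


AKI = (RON + MON) / 2
AKI = (99.4 + 89.9) / 2
AKI = 189.3 / 2 = 94.65


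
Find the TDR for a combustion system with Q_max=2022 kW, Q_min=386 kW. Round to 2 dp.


TDR = Q_max / Q_min
TDR = 2022 / 386 = 5.24


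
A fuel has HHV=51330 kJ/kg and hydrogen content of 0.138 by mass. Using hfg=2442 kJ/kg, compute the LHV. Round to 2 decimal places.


LHV = HHV - hfg * 9 * H
Water correction = 2442 * 9 * 0.138 = 3032.964 kJ/kg
LHV = 51330 - 3032.964 = 48297.04 kJ/kg


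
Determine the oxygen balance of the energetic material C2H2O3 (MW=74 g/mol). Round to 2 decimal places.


OB = -1600 * (2C + H/2 - O) / MW
Inner = 2*2 + 2/2 - 3 = 2.00
OB = -1600 * 2.00 / 74 = -43.24%


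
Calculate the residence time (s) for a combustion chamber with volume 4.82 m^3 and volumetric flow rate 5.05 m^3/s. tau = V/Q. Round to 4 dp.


tau = V / Q_flow
tau = 4.82 / 5.05 = 0.9545 s


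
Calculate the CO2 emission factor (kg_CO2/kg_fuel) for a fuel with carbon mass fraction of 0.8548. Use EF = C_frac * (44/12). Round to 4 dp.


EF = C_frac * (M_CO2 / M_C)
EF = 0.8548 * (44/12)
EF = 0.8548 * 3.666667 = 3.1343 kg_CO2/kg_fuel


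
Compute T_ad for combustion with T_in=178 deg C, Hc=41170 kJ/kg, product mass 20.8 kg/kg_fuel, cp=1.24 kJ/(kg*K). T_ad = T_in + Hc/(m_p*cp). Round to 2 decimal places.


T_ad = T_in + Hc / (m_p * cp)
Denominator = 20.8 * 1.24 = 25.7920
Temperature rise = 41170 / 25.7920 = 1596.23 K
T_ad = 178 + 1596.23 = 1774.23 deg C


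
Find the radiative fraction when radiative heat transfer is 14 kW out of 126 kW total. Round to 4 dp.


f_rad = Q_rad / Q_total
f_rad = 14 / 126 = 0.1111


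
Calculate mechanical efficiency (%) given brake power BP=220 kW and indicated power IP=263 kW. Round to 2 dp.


eta_mech = (BP / IP) * 100
Ratio = 220 / 263 = 0.8365
eta_mech = 0.8365 * 100 = 83.65%


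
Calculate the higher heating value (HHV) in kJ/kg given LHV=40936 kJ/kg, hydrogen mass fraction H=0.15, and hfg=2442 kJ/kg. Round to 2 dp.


HHV = LHV + hfg * 9 * H
Water addition = 2442 * 9 * 0.15 = 3296.700 kJ/kg
HHV = 40936 + 3296.700 = 44232.70 kJ/kg


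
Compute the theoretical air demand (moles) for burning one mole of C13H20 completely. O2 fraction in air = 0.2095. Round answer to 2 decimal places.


Balanced combustion: C13H20 + 18 O2 -> 13 CO2 + 10 H2O
O2 needed = C + H/4 = 13 + 20/4 = 18.00 moles
Air moles = O2 / 0.2095 = 18.00 / 0.2095 = 85.92 moles air


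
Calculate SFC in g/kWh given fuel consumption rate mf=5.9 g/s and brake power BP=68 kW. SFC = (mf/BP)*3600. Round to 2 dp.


SFC = (mf / BP) * 3600
Rate = 5.9 / 68 = 0.086765 g/(s*kW)
SFC = 0.086765 * 3600 = 312.35 g/kWh


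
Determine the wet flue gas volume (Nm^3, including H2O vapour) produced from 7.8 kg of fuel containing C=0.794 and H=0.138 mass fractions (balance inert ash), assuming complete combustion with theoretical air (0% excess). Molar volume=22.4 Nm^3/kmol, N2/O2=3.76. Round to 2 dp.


Per kg fuel: CO2 = (C/12 kmol)*22.4 = (0.794/12)*22.4 = 1.48213 Nm^3
Per kg fuel: H2O = (H/2 kmol)*22.4 = (0.138/2)*22.4 = 1.54560 Nm^3
O2 needed per kg fuel = C/12 + H/4 = 0.794/12 + 0.138/4 = 0.10066667 kmol
Per kg fuel: N2 = O2*3.76*22.4 = 0.10066667*3.76*22.4 = 8.47855 Nm^3
Total per kg = 1.48213 + 1.54560 + 8.47855 = 11.50628 Nm^3
Total = 11.50628 * 7.8 = 89.75 Nm^3


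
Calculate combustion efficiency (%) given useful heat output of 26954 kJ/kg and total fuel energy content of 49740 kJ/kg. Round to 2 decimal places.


Efficiency = (Q_useful / Q_fuel) * 100
Efficiency = (26954 / 49740) * 100
Efficiency = 0.5419 * 100 = 54.19%


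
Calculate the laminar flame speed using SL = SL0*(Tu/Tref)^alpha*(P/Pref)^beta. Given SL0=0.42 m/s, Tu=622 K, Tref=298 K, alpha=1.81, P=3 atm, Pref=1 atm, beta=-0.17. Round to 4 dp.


SL = SL0 * (Tu/Tref)^alpha * (P/Pref)^beta
T ratio = 622/298 = 2.08724832
(T ratio)^alpha = 2.08724832^1.81 = 3.788167
(P/Pref)^beta = 3^(-0.17) = 0.829639
SL = 0.42 * 3.788167 * 0.829639 = 1.3200 m/s


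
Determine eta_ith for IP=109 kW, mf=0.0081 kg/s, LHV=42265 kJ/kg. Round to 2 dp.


eta_ith = (IP / (mf * LHV)) * 100
Denominator = 0.0081 * 42265 = 342.3465 kW
eta_ith = (109 / 342.3465) * 100 = 31.84%
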